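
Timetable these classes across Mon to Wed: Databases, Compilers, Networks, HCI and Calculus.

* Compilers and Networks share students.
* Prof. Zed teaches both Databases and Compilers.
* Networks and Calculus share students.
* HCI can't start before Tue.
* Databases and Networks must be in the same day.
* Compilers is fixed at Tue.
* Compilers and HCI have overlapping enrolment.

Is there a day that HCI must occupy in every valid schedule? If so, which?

Wed

HCI's window is Tue–Wed.
Compilers is fixed at Tue, and HCI can't share a day with Compilers.
So HCI must be Wed.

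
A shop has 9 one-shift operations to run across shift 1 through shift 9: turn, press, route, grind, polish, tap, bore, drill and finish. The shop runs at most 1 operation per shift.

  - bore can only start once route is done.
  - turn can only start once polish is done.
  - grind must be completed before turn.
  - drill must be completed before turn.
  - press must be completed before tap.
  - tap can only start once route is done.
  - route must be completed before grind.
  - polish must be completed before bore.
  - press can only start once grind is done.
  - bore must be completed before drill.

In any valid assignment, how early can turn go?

Precedence pushes turn to at least shift 4.
turn at shift 6 is achievable: tap=shift 8, drill=shift 5, bore=shift 4, route=shift 1, turn=shift 6, finish=shift 9, polish=shift 3, press=shift 7, grind=shift 2.
Nothing earlier works — the capacity limit rule out every shift before shift 6.

shift 6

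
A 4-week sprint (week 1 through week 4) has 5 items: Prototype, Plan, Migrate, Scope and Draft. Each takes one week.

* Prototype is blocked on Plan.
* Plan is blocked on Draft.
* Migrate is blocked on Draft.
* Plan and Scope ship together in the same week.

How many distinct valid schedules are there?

Splitting on Prototype: it can be week 3 (3), week 4 (8). Listing each branch's schedules as (Plan, Migrate, Scope, Draft) by week number:
Prototype=week 3: (2,2,2,1) (2,3,2,1) (2,4,2,1) — 3.
Prototype=week 4: (2,2,2,1) (2,3,2,1) (2,4,2,1) (3,2,3,1) (3,3,3,1) (3,3,3,2) (3,4,3,1) (3,4,3,2) — 8.
Summing: 3 + 8 = 11.

11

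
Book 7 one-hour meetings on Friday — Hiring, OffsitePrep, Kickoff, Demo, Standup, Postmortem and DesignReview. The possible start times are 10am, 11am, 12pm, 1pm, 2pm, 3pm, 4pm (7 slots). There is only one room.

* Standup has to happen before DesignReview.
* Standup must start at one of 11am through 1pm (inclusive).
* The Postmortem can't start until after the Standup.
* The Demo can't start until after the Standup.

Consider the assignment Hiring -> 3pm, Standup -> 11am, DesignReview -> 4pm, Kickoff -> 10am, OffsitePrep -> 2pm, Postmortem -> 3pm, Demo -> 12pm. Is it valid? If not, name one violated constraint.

No — it violates: There is only one room

There is only one room — violated.
The Demo can't start until after the Standup — holds.
Standup must start at one of 11am through 1pm (inclusive) — holds.
The Postmortem can't start until after the Standup — holds.
Standup has to happen before DesignReview — holds.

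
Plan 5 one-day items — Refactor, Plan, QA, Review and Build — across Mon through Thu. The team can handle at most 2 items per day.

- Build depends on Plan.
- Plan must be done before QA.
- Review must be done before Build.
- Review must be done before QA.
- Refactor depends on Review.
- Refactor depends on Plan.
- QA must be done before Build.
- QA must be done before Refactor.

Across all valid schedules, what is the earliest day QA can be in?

Tue

Precedence pushes QA to at least Tue; downstream work caps QA at Wed.
QA at Tue is achievable: QA -> Tue; Plan -> Mon; Build -> Wed; Review -> Mon; Refactor -> Wed.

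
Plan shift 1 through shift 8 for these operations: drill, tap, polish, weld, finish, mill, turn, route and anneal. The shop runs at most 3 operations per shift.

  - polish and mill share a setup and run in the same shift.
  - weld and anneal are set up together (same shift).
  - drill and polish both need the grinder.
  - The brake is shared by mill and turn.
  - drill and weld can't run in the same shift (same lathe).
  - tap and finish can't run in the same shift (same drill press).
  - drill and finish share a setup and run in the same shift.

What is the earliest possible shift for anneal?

anneal at shift 1 is achievable: finish -> shift 2; anneal -> shift 1; route -> shift 3; polish -> shift 3; tap -> shift 1; mill -> shift 3; weld -> shift 1; drill -> shift 2; turn -> shift 2.

shift 1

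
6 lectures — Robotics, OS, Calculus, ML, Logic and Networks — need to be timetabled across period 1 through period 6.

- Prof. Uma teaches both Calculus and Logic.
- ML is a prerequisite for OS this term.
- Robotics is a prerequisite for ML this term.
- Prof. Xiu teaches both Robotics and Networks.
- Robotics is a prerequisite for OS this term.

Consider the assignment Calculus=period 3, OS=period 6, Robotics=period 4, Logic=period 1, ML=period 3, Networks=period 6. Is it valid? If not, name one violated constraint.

Invalid. Robotics is a prerequisite for ML this term.

Robotics is a prerequisite for ML this term — violated.
Prof. Xiu teaches both Robotics and Networks — holds.
Prof. Uma teaches both Calculus and Logic — holds.
Robotics is a prerequisite for OS this term — holds.
ML is a prerequisite for OS this term — holds.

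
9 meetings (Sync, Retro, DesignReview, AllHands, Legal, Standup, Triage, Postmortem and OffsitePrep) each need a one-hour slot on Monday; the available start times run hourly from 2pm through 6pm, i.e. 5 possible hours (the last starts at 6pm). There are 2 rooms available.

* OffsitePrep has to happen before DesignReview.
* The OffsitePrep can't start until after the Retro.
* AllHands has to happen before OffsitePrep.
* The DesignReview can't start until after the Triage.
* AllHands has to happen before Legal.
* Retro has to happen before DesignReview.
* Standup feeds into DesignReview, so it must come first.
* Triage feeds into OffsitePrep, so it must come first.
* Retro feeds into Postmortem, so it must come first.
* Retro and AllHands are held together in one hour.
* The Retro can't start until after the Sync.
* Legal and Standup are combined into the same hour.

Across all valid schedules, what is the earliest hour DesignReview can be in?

Precedence pushes DesignReview to at least 5pm.
DesignReview at 6pm is achievable: DesignReview in 6pm; AllHands in 3pm; Triage in 2pm; Legal in 5pm; Standup in 5pm; Sync in 2pm; Postmortem in 4pm; OffsitePrep in 4pm; Retro in 3pm.
Nothing earlier works — the capacity limit rule out every hour before 6pm.

6pm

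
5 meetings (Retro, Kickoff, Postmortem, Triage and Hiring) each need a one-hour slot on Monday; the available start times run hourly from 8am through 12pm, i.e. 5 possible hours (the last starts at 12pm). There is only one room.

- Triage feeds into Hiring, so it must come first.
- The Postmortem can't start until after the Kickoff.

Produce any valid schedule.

Hiring -> 11am; Kickoff -> 8am; Postmortem -> 9am; Retro -> 12pm; Triage -> 10am

Checking: Kickoff(8am) before Postmortem(9am); Triage(10am) before Hiring(11am); max 1 per hour (cap 1).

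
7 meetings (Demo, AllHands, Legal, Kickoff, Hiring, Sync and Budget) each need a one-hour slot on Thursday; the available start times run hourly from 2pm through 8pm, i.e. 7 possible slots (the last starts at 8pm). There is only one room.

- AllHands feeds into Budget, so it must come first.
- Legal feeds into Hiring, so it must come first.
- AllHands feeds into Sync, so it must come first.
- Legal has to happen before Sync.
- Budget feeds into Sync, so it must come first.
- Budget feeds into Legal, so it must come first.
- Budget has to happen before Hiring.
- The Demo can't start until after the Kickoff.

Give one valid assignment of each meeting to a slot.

Kickoff -> 7pm, Legal -> 4pm, Demo -> 8pm, Budget -> 3pm, Sync -> 5pm, AllHands -> 2pm, Hiring -> 6pm

Checking: AllHands(2pm) before Sync(5pm); Budget(3pm) before Sync(5pm); Legal(4pm) before Sync(5pm); Legal(4pm) before Hiring(6pm); AllHands(2pm) before Budget(3pm); Budget(3pm) before Legal(4pm); Kickoff(7pm) before Demo(8pm); Budget(3pm) before Hiring(6pm); max 1 per slot (cap 1).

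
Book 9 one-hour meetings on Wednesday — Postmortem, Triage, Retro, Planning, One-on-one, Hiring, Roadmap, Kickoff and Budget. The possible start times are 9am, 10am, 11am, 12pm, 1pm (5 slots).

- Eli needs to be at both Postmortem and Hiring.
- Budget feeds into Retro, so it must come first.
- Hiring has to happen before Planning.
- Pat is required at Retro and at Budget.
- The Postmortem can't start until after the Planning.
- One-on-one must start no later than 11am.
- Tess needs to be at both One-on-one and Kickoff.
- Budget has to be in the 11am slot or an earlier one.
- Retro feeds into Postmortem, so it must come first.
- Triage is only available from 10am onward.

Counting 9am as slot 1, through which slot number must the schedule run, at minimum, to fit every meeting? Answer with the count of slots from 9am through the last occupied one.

The precedence chain requires at least 3 distinct slots.
3 works (last occupied slot: 11am): for example Postmortem=11am, Planning=10am, Triage=10am, Roadmap=9am, One-on-one=9am, Retro=10am, Hiring=9am, Kickoff=10am, Budget=9am.

3 slots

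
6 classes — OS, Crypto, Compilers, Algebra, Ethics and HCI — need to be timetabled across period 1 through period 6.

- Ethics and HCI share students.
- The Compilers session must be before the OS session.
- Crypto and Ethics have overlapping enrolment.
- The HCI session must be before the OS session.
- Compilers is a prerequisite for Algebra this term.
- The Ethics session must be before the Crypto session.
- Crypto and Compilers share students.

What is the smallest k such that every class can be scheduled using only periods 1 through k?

3 periods

The precedence chain requires at least 2 distinct periods.
Could 2 periods be enough, i.e. nothing placed later than period 2? No: Algebra must come after Compilers (at period 1 or later) → {period 2}; Compilers must come before Algebra (at period 2 or earlier) → {period 1}; OS must come after Compilers (at period 1 or later) → {period 2}; HCI must come before OS (at period 2 or earlier) → {period 1}; Crypto must come after Ethics (at period 1 or later) → {period 2}; Ethics must come before Crypto (at period 2 or earlier) → {period 1}; HCI can't share with Ethics (period 1) → nothing is left.
So 2 periods is not enough.
3 works (last occupied period: period 3): for example Algebra -> period 2, Compilers -> period 1, HCI -> period 1, Crypto -> period 3, OS -> period 2, Ethics -> period 2.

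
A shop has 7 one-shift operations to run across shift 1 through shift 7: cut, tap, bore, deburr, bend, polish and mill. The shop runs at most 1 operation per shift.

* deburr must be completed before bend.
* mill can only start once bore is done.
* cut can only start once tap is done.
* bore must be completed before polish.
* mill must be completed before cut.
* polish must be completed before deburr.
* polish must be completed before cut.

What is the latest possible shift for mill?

shift 6

Precedence pushes mill to at least shift 2; downstream work caps mill at shift 6.
mill at shift 6 is achievable: mill=shift 6, tap=shift 4, polish=shift 2, cut=shift 7, bore=shift 1, bend=shift 5, deburr=shift 3.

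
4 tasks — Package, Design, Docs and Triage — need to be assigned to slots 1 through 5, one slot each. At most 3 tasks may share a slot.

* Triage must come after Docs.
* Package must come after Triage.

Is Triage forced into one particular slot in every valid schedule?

Triage can be 2 (e.g. Docs in 1, Design in 1, Triage in 2, Package in 3) or 3 (e.g. Design -> 1; Triage -> 3; Docs -> 1; Package -> 4).

No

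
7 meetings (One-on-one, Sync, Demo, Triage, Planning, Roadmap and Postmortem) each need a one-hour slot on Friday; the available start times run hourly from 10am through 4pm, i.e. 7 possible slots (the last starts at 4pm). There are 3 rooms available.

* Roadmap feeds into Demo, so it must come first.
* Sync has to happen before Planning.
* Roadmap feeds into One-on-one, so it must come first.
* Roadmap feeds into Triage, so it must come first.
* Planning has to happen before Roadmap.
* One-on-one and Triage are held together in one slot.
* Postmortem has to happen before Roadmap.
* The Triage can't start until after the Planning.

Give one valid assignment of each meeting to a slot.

One-on-one=1pm; Postmortem=10am; Demo=1pm; Triage=1pm; Roadmap=12pm; Planning=11am; Sync=10am

Checking: Planning(11am) before Triage(1pm); Roadmap(12pm) before Demo(1pm); Sync(10am) before Planning(11am); Roadmap(12pm) before One-on-one(1pm); Roadmap(12pm) before Triage(1pm); Planning(11am) before Roadmap(12pm); Postmortem(10am) before Roadmap(12pm); One-on-one = Triage = 1pm; max 3 per slot (cap 3).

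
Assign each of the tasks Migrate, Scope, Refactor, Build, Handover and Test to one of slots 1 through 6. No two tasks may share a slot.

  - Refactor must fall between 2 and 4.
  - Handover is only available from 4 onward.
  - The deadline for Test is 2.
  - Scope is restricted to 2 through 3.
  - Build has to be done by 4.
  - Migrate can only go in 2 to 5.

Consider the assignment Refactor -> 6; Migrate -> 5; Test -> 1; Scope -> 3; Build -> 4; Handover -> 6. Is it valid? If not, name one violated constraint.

No — it violates: Refactor must fall between 2 and 4

Migrate can only go in 2 to 5 — holds.
Refactor must fall between 2 and 4 — violated.
Scope is restricted to 2 through 3 — holds.
Handover is only available from 4 onward — holds.
No two tasks may share a slot — violated.
Build has to be done by 4 — holds.
The deadline for Test is 2 — holds.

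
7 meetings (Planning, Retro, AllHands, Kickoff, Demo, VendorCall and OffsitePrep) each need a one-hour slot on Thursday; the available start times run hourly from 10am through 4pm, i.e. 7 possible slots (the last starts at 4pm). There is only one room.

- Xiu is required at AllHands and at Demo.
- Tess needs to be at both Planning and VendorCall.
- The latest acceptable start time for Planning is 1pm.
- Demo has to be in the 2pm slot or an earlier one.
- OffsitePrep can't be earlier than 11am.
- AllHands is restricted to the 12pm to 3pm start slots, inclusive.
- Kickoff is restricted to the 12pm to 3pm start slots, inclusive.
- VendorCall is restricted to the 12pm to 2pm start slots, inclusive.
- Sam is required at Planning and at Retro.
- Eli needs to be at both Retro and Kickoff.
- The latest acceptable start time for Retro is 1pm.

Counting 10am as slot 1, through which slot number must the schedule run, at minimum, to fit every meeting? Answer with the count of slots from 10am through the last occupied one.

7 slots

With at most 1 per slot and 7 meetings, at least 7 slots are needed.
AllHands can't be placed before 12pm — that is slot 3 counting from 10am — so the schedule must run through at least 3 slots.
7 works (last occupied slot: 4pm): for example Retro -> 11am, VendorCall -> 12pm, Planning -> 10am, Demo -> 2pm, Kickoff -> 3pm, AllHands -> 1pm, OffsitePrep -> 4pm.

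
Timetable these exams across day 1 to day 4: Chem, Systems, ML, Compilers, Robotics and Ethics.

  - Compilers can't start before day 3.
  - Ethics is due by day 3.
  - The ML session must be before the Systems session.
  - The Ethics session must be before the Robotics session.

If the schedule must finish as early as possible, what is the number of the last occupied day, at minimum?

3

The precedence chain requires at least 2 distinct days.
Compilers can't be placed before day 3, so the schedule must run through at least day 3.
3 works (last occupied day: day 3): for example Ethics -> day 1; ML -> day 1; Systems -> day 2; Compilers -> day 3; Chem -> day 1; Robotics -> day 2.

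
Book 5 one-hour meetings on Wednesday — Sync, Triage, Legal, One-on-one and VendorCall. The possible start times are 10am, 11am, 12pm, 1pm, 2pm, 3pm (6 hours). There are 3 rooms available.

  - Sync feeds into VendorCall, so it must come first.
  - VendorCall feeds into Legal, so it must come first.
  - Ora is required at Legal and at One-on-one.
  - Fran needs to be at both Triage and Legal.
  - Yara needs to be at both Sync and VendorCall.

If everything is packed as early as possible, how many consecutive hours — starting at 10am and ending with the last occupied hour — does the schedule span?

3 hours

The precedence chain requires at least 3 distinct hours.
With at most 3 per hour and 5 meetings, at least 2 hours are needed.
3 works (last occupied hour: 12pm): for example Legal in 12pm; VendorCall in 11am; Sync in 10am; Triage in 10am; One-on-one in 10am.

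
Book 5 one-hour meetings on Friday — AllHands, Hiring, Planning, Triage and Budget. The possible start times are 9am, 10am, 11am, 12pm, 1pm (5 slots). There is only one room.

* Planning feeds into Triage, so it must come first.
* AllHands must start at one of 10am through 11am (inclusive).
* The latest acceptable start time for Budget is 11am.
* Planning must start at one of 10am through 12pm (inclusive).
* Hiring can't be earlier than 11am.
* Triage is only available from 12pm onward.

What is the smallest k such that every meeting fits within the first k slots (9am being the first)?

5 slots

The precedence chain requires at least 2 distinct slots.
With at most 1 per slot and 5 meetings, at least 5 slots are needed.
Triage can't be placed before 12pm — that is slot 4 counting from 9am — so the schedule must run through at least 4 slots.
5 works (last occupied slot: 1pm): for example AllHands -> 10am, Budget -> 9am, Triage -> 12pm, Planning -> 11am, Hiring -> 1pm.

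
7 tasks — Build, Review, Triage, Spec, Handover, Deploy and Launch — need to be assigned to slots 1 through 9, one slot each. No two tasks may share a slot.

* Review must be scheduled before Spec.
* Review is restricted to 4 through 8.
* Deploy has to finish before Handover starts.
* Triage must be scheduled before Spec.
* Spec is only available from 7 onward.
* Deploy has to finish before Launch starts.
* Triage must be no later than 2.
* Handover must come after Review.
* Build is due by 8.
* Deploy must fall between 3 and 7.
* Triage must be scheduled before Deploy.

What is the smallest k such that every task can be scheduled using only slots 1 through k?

The precedence chain requires at least 3 distinct slots.
With at most 1 per slot and 7 tasks, at least 7 slots are needed.
Spec can't be placed before 7, so the schedule must run through at least slot 7.
7 works (last occupied slot: 7): for example Build in 2; Handover in 5; Review in 4; Deploy in 3; Triage in 1; Launch in 6; Spec in 7.

7 slots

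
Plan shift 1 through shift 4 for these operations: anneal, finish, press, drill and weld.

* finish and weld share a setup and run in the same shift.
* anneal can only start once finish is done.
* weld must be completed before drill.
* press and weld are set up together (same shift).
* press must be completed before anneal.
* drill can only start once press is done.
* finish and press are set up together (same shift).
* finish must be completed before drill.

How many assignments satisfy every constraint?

14

Splitting on anneal: it can be shift 2 (3), shift 3 (5), shift 4 (6). Listing each branch's schedules as (finish, press, drill, weld) by shift number:
anneal=shift 2: (1,1,2,1) (1,1,3,1) (1,1,4,1) — 3.
anneal=shift 3: (1,1,2,1) (1,1,3,1) (1,1,4,1) (2,2,3,2) (2,2,4,2) — 5.
anneal=shift 4: (1,1,2,1) (1,1,3,1) (1,1,4,1) (2,2,3,2) (2,2,4,2) (3,3,4,3) — 6.
Summing: 3 + 5 + 6 = 14.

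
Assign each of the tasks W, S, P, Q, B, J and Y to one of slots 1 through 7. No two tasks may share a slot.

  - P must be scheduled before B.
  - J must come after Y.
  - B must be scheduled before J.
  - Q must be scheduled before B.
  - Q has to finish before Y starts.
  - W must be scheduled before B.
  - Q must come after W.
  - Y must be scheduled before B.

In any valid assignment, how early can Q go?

Precedence pushes Q to at least 2; downstream work caps Q at 4.
Q at 2 is achievable: J in 6; S in 7; P in 4; W in 1; Q in 2; B in 5; Y in 3.

2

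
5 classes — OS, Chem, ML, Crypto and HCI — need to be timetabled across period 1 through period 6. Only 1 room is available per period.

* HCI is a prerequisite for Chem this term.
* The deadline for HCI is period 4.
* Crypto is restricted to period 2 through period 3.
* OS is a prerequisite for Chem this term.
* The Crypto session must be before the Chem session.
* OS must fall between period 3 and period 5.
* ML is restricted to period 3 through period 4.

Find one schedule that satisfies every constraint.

ML=period 3, Crypto=period 2, OS=period 4, Chem=period 5, HCI=period 1

Checking: OS(period 4) before Chem(period 5); HCI(period 1) before Chem(period 5); Crypto(period 2) before Chem(period 5); HCI=period 1 in [period 1,period 4]; ML=period 3 in [period 3,period 4]; Crypto=period 2 in [period 2,period 3]; OS=period 4 in [period 3,period 5]; max 1 per period (cap 1).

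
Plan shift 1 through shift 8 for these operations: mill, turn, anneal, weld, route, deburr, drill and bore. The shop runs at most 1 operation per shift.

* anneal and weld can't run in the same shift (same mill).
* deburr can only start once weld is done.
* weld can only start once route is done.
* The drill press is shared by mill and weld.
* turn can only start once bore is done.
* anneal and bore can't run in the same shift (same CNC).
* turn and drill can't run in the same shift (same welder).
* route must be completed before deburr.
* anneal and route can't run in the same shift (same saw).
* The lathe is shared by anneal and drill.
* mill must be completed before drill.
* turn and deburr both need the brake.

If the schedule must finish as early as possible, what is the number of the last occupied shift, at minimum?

8

The precedence chain requires at least 3 distinct shifts.
With at most 1 per shift and 8 operations, at least 8 shifts are needed.
8 works (last occupied shift: shift 8): for example drill in shift 7; route in shift 1; deburr in shift 3; turn in shift 6; bore in shift 5; anneal in shift 8; weld in shift 2; mill in shift 4.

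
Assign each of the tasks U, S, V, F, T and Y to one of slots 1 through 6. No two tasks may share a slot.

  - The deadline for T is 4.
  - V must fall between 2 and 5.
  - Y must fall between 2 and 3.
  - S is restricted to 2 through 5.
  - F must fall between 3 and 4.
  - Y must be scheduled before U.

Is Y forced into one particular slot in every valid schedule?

No

Y can be 2 (e.g. V -> 5; F -> 3; Y -> 2; T -> 1; S -> 4; U -> 6) or 3 (e.g. V=5; S=2; U=6; Y=3; F=4; T=1).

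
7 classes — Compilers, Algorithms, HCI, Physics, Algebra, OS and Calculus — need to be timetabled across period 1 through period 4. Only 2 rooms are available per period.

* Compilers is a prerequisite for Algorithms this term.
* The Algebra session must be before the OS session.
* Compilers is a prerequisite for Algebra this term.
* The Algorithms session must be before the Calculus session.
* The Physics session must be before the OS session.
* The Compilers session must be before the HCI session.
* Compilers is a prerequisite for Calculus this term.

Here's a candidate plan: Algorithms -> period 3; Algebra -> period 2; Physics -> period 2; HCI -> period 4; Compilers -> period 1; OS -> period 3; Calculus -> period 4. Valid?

Yes, all constraints hold

The Physics session must be before the OS session — holds.
Compilers is a prerequisite for Algebra this term — holds.
The Algorithms session must be before the Calculus session — holds.
The Algebra session must be before the OS session — holds.
Compilers is a prerequisite for Algorithms this term — holds.
Compilers is a prerequisite for Calculus this term — holds.
The Compilers session must be before the HCI session — holds.
Only 2 rooms are available per period — holds.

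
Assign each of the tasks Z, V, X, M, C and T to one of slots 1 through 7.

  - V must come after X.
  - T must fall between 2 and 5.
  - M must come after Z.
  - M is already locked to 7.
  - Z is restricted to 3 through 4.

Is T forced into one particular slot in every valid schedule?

T can be 2 (e.g. X in 1; Z in 3; V in 2; T in 2; M in 7; C in 1) or 3 (e.g. X in 1; Z in 3; M in 7; T in 3; C in 1; V in 2).

No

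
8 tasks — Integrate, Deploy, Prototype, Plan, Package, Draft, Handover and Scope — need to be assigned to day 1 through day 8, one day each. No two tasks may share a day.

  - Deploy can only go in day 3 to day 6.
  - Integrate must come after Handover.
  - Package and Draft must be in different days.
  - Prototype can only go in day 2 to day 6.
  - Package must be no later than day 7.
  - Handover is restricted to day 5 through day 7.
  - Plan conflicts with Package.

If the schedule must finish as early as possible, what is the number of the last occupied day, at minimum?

The precedence chain requires at least 2 distinct days.
With at most 1 per day and 8 tasks, at least 8 days are needed.
Propagating the time windows through the other constraints, Integrate can't land before day 6, so the schedule must run through at least day 6.
8 works (last occupied day: day 8): for example Scope in day 8; Deploy in day 3; Draft in day 7; Plan in day 4; Package in day 1; Handover in day 5; Prototype in day 2; Integrate in day 6.

day 8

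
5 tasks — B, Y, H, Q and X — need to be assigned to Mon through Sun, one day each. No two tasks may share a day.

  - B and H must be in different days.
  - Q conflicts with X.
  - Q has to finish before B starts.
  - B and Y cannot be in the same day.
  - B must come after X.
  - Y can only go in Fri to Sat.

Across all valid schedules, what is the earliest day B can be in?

Wed

Precedence pushes B to at least Tue.
B at Wed is achievable: H -> Thu, X -> Tue, Y -> Fri, B -> Wed, Q -> Mon.
Nothing earlier works — the conflict and capacity constraints rule out every day before Wed.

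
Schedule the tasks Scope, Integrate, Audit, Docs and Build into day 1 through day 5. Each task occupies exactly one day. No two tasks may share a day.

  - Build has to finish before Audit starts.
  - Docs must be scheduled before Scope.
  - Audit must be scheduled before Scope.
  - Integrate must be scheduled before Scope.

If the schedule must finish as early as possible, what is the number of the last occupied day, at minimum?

5

The precedence chain requires at least 3 distinct days.
With at most 1 per day and 5 tasks, at least 5 days are needed.
5 works (last occupied day: day 5): for example Build=day 1; Docs=day 4; Integrate=day 3; Scope=day 5; Audit=day 2.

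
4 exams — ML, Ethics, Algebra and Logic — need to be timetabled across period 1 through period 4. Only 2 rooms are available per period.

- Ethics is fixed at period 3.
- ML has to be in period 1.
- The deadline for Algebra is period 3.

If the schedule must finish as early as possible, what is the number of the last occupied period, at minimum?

With at most 2 per period and 4 exams, at least 2 periods are needed.
Ethics can't be placed before period 3, so the schedule must run through at least period 3.
3 works (last occupied period: period 3): for example ML -> period 1, Algebra -> period 1, Logic -> period 2, Ethics -> period 3.

period 3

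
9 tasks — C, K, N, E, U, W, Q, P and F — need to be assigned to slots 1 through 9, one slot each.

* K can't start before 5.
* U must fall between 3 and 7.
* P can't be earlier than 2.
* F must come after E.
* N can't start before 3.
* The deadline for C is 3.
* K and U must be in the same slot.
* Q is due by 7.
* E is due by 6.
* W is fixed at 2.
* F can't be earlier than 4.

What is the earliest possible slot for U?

U is available from 3; U must be in the same slot as K, which can't be before 5, so U is at least 5; U's own window allows nothing later than 7.
U at 5 is achievable: K in 5; U in 5; P in 2; W in 2; F in 4; E in 1; C in 1; N in 3; Q in 1.

5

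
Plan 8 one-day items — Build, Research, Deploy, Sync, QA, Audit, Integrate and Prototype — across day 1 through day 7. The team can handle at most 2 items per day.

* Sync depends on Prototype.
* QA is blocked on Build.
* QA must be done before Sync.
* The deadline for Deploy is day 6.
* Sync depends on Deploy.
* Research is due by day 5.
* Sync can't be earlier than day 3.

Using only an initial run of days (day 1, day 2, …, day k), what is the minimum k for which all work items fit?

4

The precedence chain requires at least 3 distinct days.
With at most 2 per day and 8 work items, at least 4 days are needed.
4 works (last occupied day: day 4): for example QA=day 2; Research=day 3; Integrate=day 4; Audit=day 4; Prototype=day 2; Sync=day 3; Deploy=day 1; Build=day 1.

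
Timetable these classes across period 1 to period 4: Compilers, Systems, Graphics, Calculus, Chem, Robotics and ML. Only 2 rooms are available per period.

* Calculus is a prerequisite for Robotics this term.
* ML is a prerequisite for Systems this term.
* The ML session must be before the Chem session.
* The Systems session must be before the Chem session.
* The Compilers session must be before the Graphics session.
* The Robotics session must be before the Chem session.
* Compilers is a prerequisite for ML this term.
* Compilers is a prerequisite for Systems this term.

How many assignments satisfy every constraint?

Splitting on Graphics: it can be period 2 (1), period 3 (1), period 4 (3). Listing each branch's schedules as (Compilers, Systems, Calculus, Chem, Robotics, ML) by period number:
Graphics=period 2: (1,3,1,4,3,2) — 1.
Graphics=period 3: (1,3,1,4,2,2) — 1.
Graphics=period 4: (1,3,1,4,2,2) (1,3,1,4,3,2) (1,3,2,4,3,2) — 3.
Summing: 1 + 1 + 3 = 5.

5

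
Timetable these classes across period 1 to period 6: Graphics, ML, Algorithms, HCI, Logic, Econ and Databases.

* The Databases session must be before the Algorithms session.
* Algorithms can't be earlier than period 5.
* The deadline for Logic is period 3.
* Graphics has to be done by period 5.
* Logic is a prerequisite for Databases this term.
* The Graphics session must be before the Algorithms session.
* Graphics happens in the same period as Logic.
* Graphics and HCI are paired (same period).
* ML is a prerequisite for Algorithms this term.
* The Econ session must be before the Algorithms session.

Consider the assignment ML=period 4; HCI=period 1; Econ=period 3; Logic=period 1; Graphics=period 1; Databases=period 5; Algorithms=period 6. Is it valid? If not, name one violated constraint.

The deadline for Logic is period 3 — holds.
Graphics happens in the same period as Logic — holds.
Algorithms can't be earlier than period 5 — holds.
ML is a prerequisite for Algorithms this term — holds.
Graphics has to be done by period 5 — holds.
The Graphics session must be before the Algorithms session — holds.
Logic is a prerequisite for Databases this term — holds.
The Databases session must be before the Algorithms session — holds.
The Econ session must be before the Algorithms session — holds.
Graphics and HCI are paired (same period) — holds.

Valid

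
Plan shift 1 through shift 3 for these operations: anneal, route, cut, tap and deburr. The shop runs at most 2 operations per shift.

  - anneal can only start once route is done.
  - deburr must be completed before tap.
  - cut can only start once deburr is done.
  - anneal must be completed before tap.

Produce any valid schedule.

tap -> shift 3, cut -> shift 2, route -> shift 1, deburr -> shift 1, anneal -> shift 2

Checking: deburr(shift 1) before tap(shift 3); deburr(shift 1) before cut(shift 2); anneal(shift 2) before tap(shift 3); route(shift 1) before anneal(shift 2); max 2 per shift (cap 2).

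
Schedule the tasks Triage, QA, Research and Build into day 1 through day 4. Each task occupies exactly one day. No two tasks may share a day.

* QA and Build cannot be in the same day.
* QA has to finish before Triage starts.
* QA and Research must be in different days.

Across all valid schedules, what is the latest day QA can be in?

Downstream work caps QA at day 3.
QA at day 3 is achievable: QA in day 3; Research in day 1; Build in day 2; Triage in day 4.

day 3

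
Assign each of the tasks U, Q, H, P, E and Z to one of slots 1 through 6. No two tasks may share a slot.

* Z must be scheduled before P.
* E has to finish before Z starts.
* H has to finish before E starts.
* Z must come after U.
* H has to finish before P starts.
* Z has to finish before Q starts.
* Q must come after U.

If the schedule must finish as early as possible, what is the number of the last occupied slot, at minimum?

slot 6

The precedence chain requires at least 4 distinct slots.
With at most 1 per slot and 6 tasks, at least 6 slots are needed.
6 works (last occupied slot: 6): for example H in 2, E in 3, Q in 5, P in 6, U in 1, Z in 4.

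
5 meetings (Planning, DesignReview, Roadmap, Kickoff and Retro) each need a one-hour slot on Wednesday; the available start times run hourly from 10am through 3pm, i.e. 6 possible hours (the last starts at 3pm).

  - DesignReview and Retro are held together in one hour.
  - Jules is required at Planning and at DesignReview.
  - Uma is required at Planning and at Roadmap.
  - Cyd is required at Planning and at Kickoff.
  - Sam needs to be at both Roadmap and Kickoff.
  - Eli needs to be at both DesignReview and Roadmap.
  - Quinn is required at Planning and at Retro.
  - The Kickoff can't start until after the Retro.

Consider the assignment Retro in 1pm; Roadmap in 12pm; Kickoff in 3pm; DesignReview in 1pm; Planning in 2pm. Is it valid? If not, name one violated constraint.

Yes

Eli needs to be at both DesignReview and Roadmap — holds.
DesignReview and Retro are held together in one hour — holds.
Cyd is required at Planning and at Kickoff — holds.
Jules is required at Planning and at DesignReview — holds.
The Kickoff can't start until after the Retro — holds.
Uma is required at Planning and at Roadmap — holds.
Sam needs to be at both Roadmap and Kickoff — holds.
Quinn is required at Planning and at Retro — holds.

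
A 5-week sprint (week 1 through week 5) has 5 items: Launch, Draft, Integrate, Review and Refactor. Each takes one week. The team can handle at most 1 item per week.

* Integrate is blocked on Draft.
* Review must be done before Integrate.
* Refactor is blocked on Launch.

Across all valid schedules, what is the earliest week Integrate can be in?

week 3

Precedence pushes Integrate to at least week 2.
Integrate at week 3 is achievable: Integrate -> week 3; Refactor -> week 5; Draft -> week 1; Launch -> week 4; Review -> week 2.
Nothing earlier works — the capacity limit rule out every week before week 3.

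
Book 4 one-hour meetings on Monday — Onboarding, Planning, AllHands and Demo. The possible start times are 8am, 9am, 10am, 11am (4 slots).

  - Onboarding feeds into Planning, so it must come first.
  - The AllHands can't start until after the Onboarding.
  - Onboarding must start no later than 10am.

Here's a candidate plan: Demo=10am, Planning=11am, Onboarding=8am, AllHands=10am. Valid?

Yes, all constraints hold

Onboarding must start no later than 10am — holds.
Onboarding feeds into Planning, so it must come first — holds.
The AllHands can't start until after the Onboarding — holds.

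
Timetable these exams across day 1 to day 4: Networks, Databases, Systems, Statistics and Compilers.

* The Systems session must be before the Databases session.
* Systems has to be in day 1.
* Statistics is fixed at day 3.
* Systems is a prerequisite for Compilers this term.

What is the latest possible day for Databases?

Precedence pushes Databases to at least day 2.
Databases at day 4 is achievable: Statistics -> day 3, Systems -> day 1, Compilers -> day 2, Databases -> day 4, Networks -> day 1.

day 4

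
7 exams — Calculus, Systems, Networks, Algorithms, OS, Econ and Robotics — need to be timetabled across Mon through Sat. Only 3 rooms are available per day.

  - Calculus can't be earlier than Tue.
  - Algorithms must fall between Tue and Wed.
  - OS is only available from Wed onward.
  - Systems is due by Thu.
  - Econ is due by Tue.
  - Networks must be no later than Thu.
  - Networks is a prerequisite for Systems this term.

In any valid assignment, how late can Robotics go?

Sat

Robotics at Sat is achievable: Calculus -> Tue, Algorithms -> Tue, Networks -> Mon, Robotics -> Sat, Econ -> Mon, OS -> Wed, Systems -> Tue.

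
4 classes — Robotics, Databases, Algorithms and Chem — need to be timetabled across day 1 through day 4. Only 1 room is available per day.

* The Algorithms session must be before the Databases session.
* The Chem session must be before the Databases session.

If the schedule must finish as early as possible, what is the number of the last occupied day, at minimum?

The precedence chain requires at least 2 distinct days.
With at most 1 per day and 4 classes, at least 4 days are needed.
4 works (last occupied day: day 4): for example Algorithms in day 1, Databases in day 3, Chem in day 2, Robotics in day 4.

4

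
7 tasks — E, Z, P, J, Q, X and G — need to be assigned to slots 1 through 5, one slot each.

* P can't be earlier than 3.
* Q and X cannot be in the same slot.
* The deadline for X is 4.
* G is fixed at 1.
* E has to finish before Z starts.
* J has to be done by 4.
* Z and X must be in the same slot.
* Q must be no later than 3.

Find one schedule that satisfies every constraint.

E in 1, P in 3, Z in 2, Q in 1, J in 1, G in 1, X in 2

Checking: E(1) before Z(2); Q(1) != X(2); Z = X = 2; Q=1 in [1,3]; G=1 in [1,1]; P=3 in [3,5]; J=1 in [1,4]; X=2 in [1,4].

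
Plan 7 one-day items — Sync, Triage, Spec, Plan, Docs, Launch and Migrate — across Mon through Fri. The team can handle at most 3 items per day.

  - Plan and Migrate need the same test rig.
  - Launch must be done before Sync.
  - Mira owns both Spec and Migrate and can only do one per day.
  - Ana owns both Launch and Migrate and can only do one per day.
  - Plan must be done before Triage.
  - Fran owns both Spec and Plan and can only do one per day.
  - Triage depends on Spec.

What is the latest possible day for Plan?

Thu

Downstream work caps Plan at Thu.
Plan at Thu is achievable: Migrate in Tue, Sync in Tue, Launch in Mon, Spec in Mon, Plan in Thu, Triage in Fri, Docs in Mon.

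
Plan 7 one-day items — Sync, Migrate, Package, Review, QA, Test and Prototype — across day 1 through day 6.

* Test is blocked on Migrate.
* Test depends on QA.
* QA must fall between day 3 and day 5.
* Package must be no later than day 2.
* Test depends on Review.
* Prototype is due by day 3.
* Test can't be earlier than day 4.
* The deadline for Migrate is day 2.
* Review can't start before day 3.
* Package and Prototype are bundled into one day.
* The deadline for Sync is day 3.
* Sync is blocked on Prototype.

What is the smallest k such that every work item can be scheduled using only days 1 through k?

4 days

The precedence chain requires at least 2 distinct days.
Test can't be placed before day 4, so the schedule must run through at least day 4.
4 works (last occupied day: day 4): for example Test -> day 4; QA -> day 3; Review -> day 3; Package -> day 1; Prototype -> day 1; Sync -> day 2; Migrate -> day 1.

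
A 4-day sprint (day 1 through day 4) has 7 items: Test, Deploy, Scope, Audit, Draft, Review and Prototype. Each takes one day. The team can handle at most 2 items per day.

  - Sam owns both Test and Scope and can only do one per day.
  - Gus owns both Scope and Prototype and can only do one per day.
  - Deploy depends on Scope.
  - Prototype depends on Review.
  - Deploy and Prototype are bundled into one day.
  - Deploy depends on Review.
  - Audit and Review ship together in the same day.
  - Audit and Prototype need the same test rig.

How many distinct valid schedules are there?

Splitting on Test: it can be day 1 (4), day 2 (4), day 3 (4), day 4 (4). Listing each branch's schedules as (Deploy, Scope, Audit, Draft, Review, Prototype) by day number:
Test=day 1: (4,2,3,1,3,4) (4,2,3,2,3,4) (4,3,2,1,2,4) (4,3,2,3,2,4) — 4.
Test=day 2: (4,1,3,1,3,4) (4,1,3,2,3,4) (4,3,1,2,1,4) (4,3,1,3,1,4) — 4.
Test=day 3: (4,1,2,1,2,4) (4,1,2,3,2,4) (4,2,1,2,1,4) (4,2,1,3,1,4) — 4.
Test=day 4: (3,1,2,1,2,3) (3,1,2,4,2,3) (3,2,1,2,1,3) (3,2,1,4,1,3) — 4.
Summing: 4 + 4 + 4 + 4 = 16.

16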